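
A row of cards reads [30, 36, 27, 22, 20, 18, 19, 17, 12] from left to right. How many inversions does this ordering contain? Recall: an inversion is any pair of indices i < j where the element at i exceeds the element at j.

Element-by-element contributions:
30 → 27, 22, 20, 18, 19, 17, 12 → 7
36 → 27, 22, 20, 18, 19, 17, 12 → 7
27 → 22, 20, 18, 19, 17, 12 → 6
22 → 20, 18, 19, 17, 12 → 5
20 → 18, 19, 17, 12 → 4
18 → 17, 12 → 2
19 → 17, 12 → 2
17 → 12 → 1
12 → none → 0
Sum: 7 + 7 + 6 + 5 + 4 + 2 + 2 + 1 + 0 = 34

34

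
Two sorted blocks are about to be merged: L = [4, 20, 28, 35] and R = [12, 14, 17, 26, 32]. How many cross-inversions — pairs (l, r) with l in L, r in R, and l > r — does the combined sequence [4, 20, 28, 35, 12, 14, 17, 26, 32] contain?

There are 12 cross-inversions.

For each element r of the right run, count left-run elements greater than r:
r = 12: 20, 28, 35 → 3
r = 14: 20, 28, 35 → 3
r = 17: 20, 28, 35 → 3
r = 26: 28, 35 → 2
r = 32: 35 → 1
Cross-inversions: 3 + 3 + 3 + 2 + 1 = 12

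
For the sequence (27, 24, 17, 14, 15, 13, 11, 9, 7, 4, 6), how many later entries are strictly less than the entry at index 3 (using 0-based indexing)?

6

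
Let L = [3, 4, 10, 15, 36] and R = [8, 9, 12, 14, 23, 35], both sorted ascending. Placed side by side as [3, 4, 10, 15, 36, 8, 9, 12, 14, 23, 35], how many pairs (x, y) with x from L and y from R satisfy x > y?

Split inversions: 12

Count, for every r in R, how many entries of L exceed r:
r = 8: 10, 15, 36 → 3
r = 9: 10, 15, 36 → 3
r = 12: 15, 36 → 2
r = 14: 15, 36 → 2
r = 23: 36 → 1
r = 35: 36 → 1
Cross-inversions: 3 + 3 + 2 + 2 + 1 + 1 = 12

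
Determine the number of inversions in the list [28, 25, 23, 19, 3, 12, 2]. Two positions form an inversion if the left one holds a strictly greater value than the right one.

Sweep left to right; for each value list the smaller values that follow it:
28: 6
25: 5
23: 4
19: 3
3: 1
12: 1
2: 0
Sum: 6 + 5 + 4 + 3 + 1 + 1 + 0 = 20

20 out-of-order pairs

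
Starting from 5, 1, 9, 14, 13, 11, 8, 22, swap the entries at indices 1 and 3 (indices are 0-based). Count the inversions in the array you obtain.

Inversions: 11

Positions 1 and 3 hold 1 and 14; after swapping, the array is [5, 14, 9, 1, 13, 11, 8, 22].
Element-by-element contributions:
5: 1
14: 5
9: 2
1: 0
13: 2
11: 1
8: 0
22: 0
Sum: 1 + 5 + 2 + 0 + 2 + 1 + 0 + 0 = 11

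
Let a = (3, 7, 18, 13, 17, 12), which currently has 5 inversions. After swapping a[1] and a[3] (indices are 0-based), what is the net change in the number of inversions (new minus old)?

+1

Positions 1 and 3 hold 7 and 13; after swapping, the array is [3, 13, 18, 7, 17, 12].
Sweep left to right; for each value list the smaller values that follow it:
3 → none → 0
13 → 7, 12 → 2
18 → 7, 17, 12 → 3
7 → none → 0
17 → 12 → 1
12 → none → 0
Sum: 0 + 2 + 3 + 0 + 1 + 0 = 6
Change: 6 − 5 = +1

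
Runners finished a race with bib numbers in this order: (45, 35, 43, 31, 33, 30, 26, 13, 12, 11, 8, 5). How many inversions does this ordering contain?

64

Count, for each position, how many later elements it exceeds:
45 → 35, 43, 31, 33, 30, 26, 13, 12, 11, 8, 5 → 11
35 → 31, 33, 30, 26, 13, 12, 11, 8, 5 → 9
43 → 31, 33, 30, 26, 13, 12, 11, 8, 5 → 9
31 → 30, 26, 13, 12, 11, 8, 5 → 7
33 → 30, 26, 13, 12, 11, 8, 5 → 7
30 → 26, 13, 12, 11, 8, 5 → 6
26 → 13, 12, 11, 8, 5 → 5
13 → 12, 11, 8, 5 → 4
12 → 11, 8, 5 → 3
11 → 8, 5 → 2
8 → 5 → 1
5 → none → 0
Sum: 11 + 9 + 9 + 7 + 7 + 6 + 5 + 4 + 3 + 2 + 1 + 0 = 64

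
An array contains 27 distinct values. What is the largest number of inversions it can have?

351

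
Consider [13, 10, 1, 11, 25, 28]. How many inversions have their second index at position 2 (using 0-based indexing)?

2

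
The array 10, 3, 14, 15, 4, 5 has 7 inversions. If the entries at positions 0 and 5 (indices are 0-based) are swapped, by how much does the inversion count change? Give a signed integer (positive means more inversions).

-1

Positions 0 and 5 hold 10 and 5; after swapping, the array is [5, 3, 14, 15, 4, 10].
For each element, count later entries that are smaller:
5: 2
3: 0
14: 2
15: 2
4: 0
10: 0
Sum: 2 + 0 + 2 + 2 + 0 + 0 = 6
Change: 6 − 7 = -1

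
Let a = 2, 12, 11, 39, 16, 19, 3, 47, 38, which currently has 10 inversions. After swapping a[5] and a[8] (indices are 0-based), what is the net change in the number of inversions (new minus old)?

Positions 5 and 8 hold 19 and 38; after swapping, the array is [2, 12, 11, 39, 16, 38, 3, 47, 19].
For each element, count later entries that are smaller:
2 → none → 0
12 → 11, 3 → 2
11 → 3 → 1
39 → 16, 38, 3, 19 → 4
16 → 3 → 1
38 → 3, 19 → 2
3 → none → 0
47 → 19 → 1
19 → none → 0
Sum: 0 + 2 + 1 + 4 + 1 + 2 + 0 + 1 + 0 = 11
Change: 11 − 10 = +1

+1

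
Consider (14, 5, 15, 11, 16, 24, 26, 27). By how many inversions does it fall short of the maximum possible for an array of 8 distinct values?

Maximum inversions for 8 distinct elements is C(8, 2) = 8·7/2 = 28.
Current inversions — for each element, count later smaller elements:
14: 2
5: 0
15: 1
11: 0
16: 0
24: 0
26: 0
27: 0
Current total: 2 + 0 + 1 + 0 + 0 + 0 + 0 + 0 = 3
Shortfall: 28 − 3 = 25

25 inversions short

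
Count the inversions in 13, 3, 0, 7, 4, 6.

Listing every pair i<j with a[i]>a[j] (using 0-based positions):
(0,1): 13 > 3
(0,2): 13 > 0
(0,3): 13 > 7
(0,4): 13 > 4
(0,5): 13 > 6
(1,2): 3 > 0
(3,4): 7 > 4
(3,5): 7 > 6
That's 8 pairs.

8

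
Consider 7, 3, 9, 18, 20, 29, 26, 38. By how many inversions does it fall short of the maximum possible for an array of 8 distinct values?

Maximum inversions for 8 distinct elements is C(8, 2) = 8·7/2 = 28.
Current inversions — for each element, count later smaller elements:
7: 1
3: 0
9: 0
18: 0
20: 0
29: 1
26: 0
38: 0
Current total: 1 + 0 + 0 + 0 + 0 + 1 + 0 + 0 = 2
Shortfall: 28 − 2 = 26

26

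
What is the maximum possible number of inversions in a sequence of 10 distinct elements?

A reversed (strictly descending) arrangement makes every pair an inversion, giving C(10, 2) inversions.
C(10, 2) = 10·9/2 = 45

45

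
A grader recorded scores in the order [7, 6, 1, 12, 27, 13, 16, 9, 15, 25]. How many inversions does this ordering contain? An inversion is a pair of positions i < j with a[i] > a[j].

For each element, count later entries that are smaller:
7 → 6, 1 → 2
6 → 1 → 1
1 → none → 0
12 → 9 → 1
27 → 13, 16, 9, 15, 25 → 5
13 → 9 → 1
16 → 9, 15 → 2
9 → none → 0
15 → none → 0
25 → none → 0
Sum: 2 + 1 + 0 + 1 + 5 + 1 + 2 + 0 + 0 + 0 = 12

12 inversions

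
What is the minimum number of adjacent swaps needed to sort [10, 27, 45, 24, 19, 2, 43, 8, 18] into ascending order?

Minimum adjacent swaps = number of inversions (each swap of adjacent out-of-order elements removes one inversion and no swap can remove more).
Count inversions — for each element, later elements that are smaller:
10: 2, 8 → 2
27: 24, 19, 2, 8, 18 → 5
45: 24, 19, 2, 43, 8, 18 → 6
24: 19, 2, 8, 18 → 4
19: 2, 8, 18 → 3
2: none → 0
43: 8, 18 → 2
8: none → 0
18: none → 0
Total inversions: 2 + 5 + 6 + 4 + 3 + 0 + 2 + 0 + 0 = 22

22 swaps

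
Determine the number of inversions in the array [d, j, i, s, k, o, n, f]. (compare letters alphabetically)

For each element, count later entries that are smaller:
d → none → 0
j → i, f → 2
i → f → 1
s → k, o, n, f → 4
k → f → 1
o → n, f → 2
n → f → 1
f → none → 0
Sum: 0 + 2 + 1 + 4 + 1 + 2 + 1 + 0 = 11

There are 11 inversions.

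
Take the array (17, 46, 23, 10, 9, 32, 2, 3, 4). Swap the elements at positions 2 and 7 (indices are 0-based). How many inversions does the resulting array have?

22 inversions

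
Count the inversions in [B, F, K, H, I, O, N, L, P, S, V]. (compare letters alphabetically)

5

Count, for each position, how many later elements it exceeds:
B → none → 0
F → none → 0
K → H, I → 2
H → none → 0
I → none → 0
O → N, L → 2
N → L → 1
L → none → 0
P → none → 0
S → none → 0
V → none → 0
Sum: 0 + 0 + 2 + 0 + 0 + 2 + 1 + 0 + 0 + 0 + 0 = 5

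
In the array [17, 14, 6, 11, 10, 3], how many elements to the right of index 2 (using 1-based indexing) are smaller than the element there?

The element at index 2 is 14.
Elements after it: 6, 11, 10, 3
Those smaller than 14: 6, 11, 10, 3

4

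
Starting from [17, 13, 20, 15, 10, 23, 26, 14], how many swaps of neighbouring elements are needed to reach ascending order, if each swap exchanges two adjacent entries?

12

The minimum number of adjacent swaps to sort an array equals its inversion count, since every such swap removes exactly one inversion.
Count inversions — for each element, later elements that are smaller:
17: 13, 15, 10, 14 → 4
13: 10 → 1
20: 15, 10, 14 → 3
15: 10, 14 → 2
10: none → 0
23: 14 → 1
26: 14 → 1
14: none → 0
Total inversions: 4 + 1 + 3 + 2 + 0 + 1 + 1 + 0 = 12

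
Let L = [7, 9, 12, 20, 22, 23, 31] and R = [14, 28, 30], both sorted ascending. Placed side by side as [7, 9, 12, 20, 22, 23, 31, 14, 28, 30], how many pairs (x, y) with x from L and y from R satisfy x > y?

6 cross-inversions

Take each right-half value and tally the left-half values above it:
r = 14: 20, 22, 23, 31 → 4
r = 28: 31 → 1
r = 30: 31 → 1
Cross-inversions: 4 + 1 + 1 = 6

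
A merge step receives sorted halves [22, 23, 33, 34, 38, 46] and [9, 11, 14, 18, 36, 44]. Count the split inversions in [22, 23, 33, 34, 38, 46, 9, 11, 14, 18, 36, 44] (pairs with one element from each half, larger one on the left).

Split inversions: 27

Count, for every r in R, how many entries of L exceed r:
r = 9: 22, 23, 33, 34, 38, 46 → 6
r = 11: 22, 23, 33, 34, 38, 46 → 6
r = 14: 22, 23, 33, 34, 38, 46 → 6
r = 18: 22, 23, 33, 34, 38, 46 → 6
r = 36: 38, 46 → 2
r = 44: 46 → 1
Cross-inversions: 6 + 6 + 6 + 6 + 2 + 1 = 27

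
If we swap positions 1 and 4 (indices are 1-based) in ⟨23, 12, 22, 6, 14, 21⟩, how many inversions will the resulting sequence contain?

4

Positions 1 and 4 hold 23 and 6; after swapping, the array is [6, 12, 22, 23, 14, 21].
Element-by-element contributions:
6 → none → 0
12 → none → 0
22 → 14, 21 → 2
23 → 14, 21 → 2
14 → none → 0
21 → none → 0
Sum: 0 + 0 + 2 + 2 + 0 + 0 = 4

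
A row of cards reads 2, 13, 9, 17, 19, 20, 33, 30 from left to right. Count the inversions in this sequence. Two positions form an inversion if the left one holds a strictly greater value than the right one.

For each element, count later entries that are smaller:
2 → none → 0
13 → 9 → 1
9 → none → 0
17 → none → 0
19 → none → 0
20 → none → 0
33 → 30 → 1
30 → none → 0
Sum: 0 + 1 + 0 + 0 + 0 + 0 + 1 + 0 = 2

Out-of-order pairs: 2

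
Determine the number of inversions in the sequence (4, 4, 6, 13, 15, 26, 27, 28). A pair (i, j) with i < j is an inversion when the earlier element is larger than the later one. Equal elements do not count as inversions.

For each element, count later entries that are smaller:
4 → none → 0
4 → none → 0
6 → none → 0
13 → none → 0
15 → none → 0
26 → none → 0
27 → none → 0
28 → none → 0
Sum: 0 + 0 + 0 + 0 + 0 + 0 + 0 + 0 = 0

There are 0 inversions.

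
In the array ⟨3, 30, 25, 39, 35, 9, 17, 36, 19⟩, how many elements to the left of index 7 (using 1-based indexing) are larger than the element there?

4

The element at index 7 is 17.
Elements before it: 3, 30, 25, 39, 35, 9
Those larger than 17: 30, 25, 39, 35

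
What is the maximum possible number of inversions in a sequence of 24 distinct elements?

A reversed (strictly descending) arrangement makes every pair an inversion, giving C(24, 2) inversions.
C(24, 2) = 24·23/2 = 276

276 inversions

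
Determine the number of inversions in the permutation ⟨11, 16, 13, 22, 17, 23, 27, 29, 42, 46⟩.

2 out-of-order pairs

Element-by-element contributions:
11 → none → 0
16 → 13 → 1
13 → none → 0
22 → 17 → 1
17 → none → 0
23 → none → 0
27 → none → 0
29 → none → 0
42 → none → 0
46 → none → 0
Sum: 0 + 1 + 0 + 1 + 0 + 0 + 0 + 0 + 0 + 0 = 2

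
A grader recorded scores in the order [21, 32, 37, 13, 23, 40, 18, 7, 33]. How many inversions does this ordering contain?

Count, for each position, how many later elements it exceeds:
21 → 13, 18, 7 → 3
32 → 13, 23, 18, 7 → 4
37 → 13, 23, 18, 7, 33 → 5
13 → 7 → 1
23 → 18, 7 → 2
40 → 18, 7, 33 → 3
18 → 7 → 1
7 → none → 0
33 → none → 0
Sum: 3 + 4 + 5 + 1 + 2 + 3 + 1 + 0 + 0 = 19

19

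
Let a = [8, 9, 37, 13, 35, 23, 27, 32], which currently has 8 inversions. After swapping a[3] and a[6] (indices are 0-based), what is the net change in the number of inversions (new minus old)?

+3

Positions 3 and 6 hold 13 and 27; after swapping, the array is [8, 9, 37, 27, 35, 23, 13, 32].
Element-by-element contributions:
8: 0
9: 0
37: 5
27: 2
35: 3
23: 1
13: 0
32: 0
Sum: 0 + 0 + 5 + 2 + 3 + 1 + 0 + 0 = 11
Change: 11 − 8 = +3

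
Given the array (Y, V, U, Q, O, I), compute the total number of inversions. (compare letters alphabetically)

There are 15 inversions.

Sweep left to right; for each value list the smaller values that follow it:
Y: 5
V: 4
U: 3
Q: 2
O: 1
I: 0
Sum: 5 + 4 + 3 + 2 + 1 + 0 = 15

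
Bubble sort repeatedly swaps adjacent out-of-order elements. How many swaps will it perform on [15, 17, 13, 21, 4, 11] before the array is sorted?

10 swaps

Each adjacent swap fixes exactly one inversion, so the minimum swap count equals the number of inversions.
Count inversions — for each element, later elements that are smaller:
15: 13, 4, 11 → 3
17: 13, 4, 11 → 3
13: 4, 11 → 2
21: 4, 11 → 2
4: none → 0
11: none → 0
Total inversions: 3 + 3 + 2 + 2 + 0 + 0 = 10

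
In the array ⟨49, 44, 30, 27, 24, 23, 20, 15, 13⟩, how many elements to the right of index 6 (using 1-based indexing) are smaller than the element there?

3

The element at index 6 is 23.
Elements after it: 20, 15, 13
Those smaller than 23: 20, 15, 13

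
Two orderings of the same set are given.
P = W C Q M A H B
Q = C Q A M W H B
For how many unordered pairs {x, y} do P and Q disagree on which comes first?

Assign each item its position (1..7) in the first ordering, then rewrite the second ordering as that position sequence:
positions: W→1, C→2, Q→3, M→4, A→5, H→6, B→7
second ordering as positions: [2, 3, 5, 4, 1, 6, 7]
Discordant pairs = inversions in this position sequence.
2: 1 → 1
3: 1 → 1
5: 4, 1 → 2
4: 1 → 1
1: 0
6: 0
7: 0
Total: 1 + 1 + 2 + 1 + 0 + 0 + 0 = 5

5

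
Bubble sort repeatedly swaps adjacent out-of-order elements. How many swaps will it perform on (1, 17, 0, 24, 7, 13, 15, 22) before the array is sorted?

The minimum number of adjacent swaps to sort an array equals its inversion count, since every such swap removes exactly one inversion.
Count inversions — for each element, later elements that are smaller:
1: 0 → 1
17: 0, 7, 13, 15 → 4
0: none → 0
24: 7, 13, 15, 22 → 4
7: none → 0
13: none → 0
15: none → 0
22: none → 0
Total inversions: 1 + 4 + 0 + 4 + 0 + 0 + 0 + 0 = 9

9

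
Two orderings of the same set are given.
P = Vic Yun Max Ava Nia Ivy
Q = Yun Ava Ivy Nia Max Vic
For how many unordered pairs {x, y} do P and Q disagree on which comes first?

Assign each item its position (1..6) in the first ordering, then rewrite the second ordering as that position sequence:
positions: Vic→1, Yun→2, Max→3, Ava→4, Nia→5, Ivy→6
second ordering as positions: [2, 4, 6, 5, 3, 1]
Discordant pairs = inversions in this position sequence.
2: 1 → 1
4: 3, 1 → 2
6: 5, 3, 1 → 3
5: 3, 1 → 2
3: 1 → 1
1: 0
Total: 1 + 2 + 3 + 2 + 1 + 0 = 9

9 disagreeing pairs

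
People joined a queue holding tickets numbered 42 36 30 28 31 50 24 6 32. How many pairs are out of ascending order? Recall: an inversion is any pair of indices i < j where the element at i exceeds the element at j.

Sweep left to right; for each value list the smaller values that follow it:
42: 7
36: 6
30: 3
28: 2
31: 2
50: 3
24: 1
6: 0
32: 0
Sum: 7 + 6 + 3 + 2 + 2 + 3 + 1 + 0 + 0 = 24

24 inversions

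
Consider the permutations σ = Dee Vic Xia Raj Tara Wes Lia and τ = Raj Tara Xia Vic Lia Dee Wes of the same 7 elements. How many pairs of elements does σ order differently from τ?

Assign each item its position (1..7) in the first ordering, then rewrite the second ordering as that position sequence:
positions: Dee→1, Vic→2, Xia→3, Raj→4, Tara→5, Wes→6, Lia→7
second ordering as positions: [4, 5, 3, 2, 7, 1, 6]
Discordant pairs = inversions in this position sequence.
4: 3, 2, 1 → 3
5: 3, 2, 1 → 3
3: 2, 1 → 2
2: 1 → 1
7: 1, 6 → 2
1: 0
6: 0
Total: 3 + 3 + 2 + 1 + 2 + 0 + 0 = 11

11 discordant pairs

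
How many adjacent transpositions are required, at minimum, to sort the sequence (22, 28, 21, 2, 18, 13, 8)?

The minimum number of adjacent swaps to sort an array equals its inversion count, since every such swap removes exactly one inversion.
Count inversions — for each element, later elements that are smaller:
22: 21, 2, 18, 13, 8 → 5
28: 21, 2, 18, 13, 8 → 5
21: 2, 18, 13, 8 → 4
2: none → 0
18: 13, 8 → 2
13: 8 → 1
8: none → 0
Total inversions: 5 + 5 + 4 + 0 + 2 + 1 + 0 = 17

17 adjacent swaps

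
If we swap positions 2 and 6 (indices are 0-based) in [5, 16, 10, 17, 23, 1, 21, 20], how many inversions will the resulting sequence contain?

Positions 2 and 6 hold 10 and 21; after swapping, the array is [5, 16, 21, 17, 23, 1, 10, 20].
Sweep left to right; for each value list the smaller values that follow it:
5 → 1 → 1
16 → 1, 10 → 2
21 → 17, 1, 10, 20 → 4
17 → 1, 10 → 2
23 → 1, 10, 20 → 3
1 → none → 0
10 → none → 0
20 → none → 0
Sum: 1 + 2 + 4 + 2 + 3 + 0 + 0 + 0 = 12

12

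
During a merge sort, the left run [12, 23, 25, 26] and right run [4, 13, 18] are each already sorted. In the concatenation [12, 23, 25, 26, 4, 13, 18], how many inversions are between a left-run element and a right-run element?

Take each right-half value and tally the left-half values above it:
r = 4: 12, 23, 25, 26 → 4
r = 13: 23, 25, 26 → 3
r = 18: 23, 25, 26 → 3
Cross-inversions: 4 + 3 + 3 = 10

10 split inversions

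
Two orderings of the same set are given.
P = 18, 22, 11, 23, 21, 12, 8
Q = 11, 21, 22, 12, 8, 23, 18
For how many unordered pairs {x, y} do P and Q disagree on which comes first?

11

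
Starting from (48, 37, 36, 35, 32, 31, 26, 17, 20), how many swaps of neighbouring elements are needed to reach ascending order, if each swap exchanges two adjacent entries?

The minimum number of adjacent swaps to sort an array equals its inversion count, since every such swap removes exactly one inversion.
Count inversions — for each element, later elements that are smaller:
48: 37, 36, 35, 32, 31, 26, 17, 20 → 8
37: 36, 35, 32, 31, 26, 17, 20 → 7
36: 35, 32, 31, 26, 17, 20 → 6
35: 32, 31, 26, 17, 20 → 5
32: 31, 26, 17, 20 → 4
31: 26, 17, 20 → 3
26: 17, 20 → 2
17: none → 0
20: none → 0
Total inversions: 8 + 7 + 6 + 5 + 4 + 3 + 2 + 0 + 0 = 35

Swaps: 35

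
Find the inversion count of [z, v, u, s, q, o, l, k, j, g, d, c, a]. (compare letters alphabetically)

There are 78 out-of-order pairs.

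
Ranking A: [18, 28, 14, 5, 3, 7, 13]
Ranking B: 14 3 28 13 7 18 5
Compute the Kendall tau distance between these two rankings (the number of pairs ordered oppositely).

Assign each item its position (1..7) in the first ordering, then rewrite the second ordering as that position sequence:
positions: 18→1, 28→2, 14→3, 5→4, 3→5, 7→6, 13→7
second ordering as positions: [3, 5, 2, 7, 6, 1, 4]
Discordant pairs = inversions in this position sequence.
3: 2, 1 → 2
5: 2, 1, 4 → 3
2: 1 → 1
7: 6, 1, 4 → 3
6: 1, 4 → 2
1: 0
4: 0
Total: 2 + 3 + 1 + 3 + 2 + 0 + 0 = 11

There are 11 discordant pairs.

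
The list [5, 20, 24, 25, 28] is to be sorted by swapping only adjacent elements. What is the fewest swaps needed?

0

The minimum number of adjacent swaps to sort an array equals its inversion count, since every such swap removes exactly one inversion.
Count inversions — for each element, later elements that are smaller:
5: none → 0
20: none → 0
24: none → 0
25: none → 0
28: none → 0
Total inversions: 0 + 0 + 0 + 0 + 0 = 0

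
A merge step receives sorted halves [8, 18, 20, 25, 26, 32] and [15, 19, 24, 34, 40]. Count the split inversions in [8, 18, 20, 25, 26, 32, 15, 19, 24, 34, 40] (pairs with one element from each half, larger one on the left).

Count, for every r in R, how many entries of L exceed r:
r = 15: 18, 20, 25, 26, 32 → 5
r = 19: 20, 25, 26, 32 → 4
r = 24: 25, 26, 32 → 3
r = 34: none → 0
r = 40: none → 0
Cross-inversions: 5 + 4 + 3 + 0 + 0 = 12

12 cross-inversions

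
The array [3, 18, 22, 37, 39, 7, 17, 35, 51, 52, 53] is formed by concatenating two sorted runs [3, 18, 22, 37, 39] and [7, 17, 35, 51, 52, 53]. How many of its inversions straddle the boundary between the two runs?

10

For each element r of the right run, count left-run elements greater than r:
r = 7: 18, 22, 37, 39 → 4
r = 17: 18, 22, 37, 39 → 4
r = 35: 37, 39 → 2
r = 51: none → 0
r = 52: none → 0
r = 53: none → 0
Cross-inversions: 4 + 4 + 2 + 0 + 0 + 0 = 10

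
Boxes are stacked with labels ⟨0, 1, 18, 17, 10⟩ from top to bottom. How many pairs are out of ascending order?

3

Listing every pair i<j with a[i]>a[j] (using 1-based positions):
(3,4): 18 > 17
(3,5): 18 > 10
(4,5): 17 > 10
That's 3 pairs.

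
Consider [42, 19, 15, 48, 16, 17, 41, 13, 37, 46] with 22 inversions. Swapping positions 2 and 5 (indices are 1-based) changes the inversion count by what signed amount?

Positions 2 and 5 hold 19 and 16; after swapping, the array is [42, 16, 15, 48, 19, 17, 41, 13, 37, 46].
Sweep left to right; for each value list the smaller values that follow it:
42 → 16, 15, 19, 17, 41, 13, 37 → 7
16 → 15, 13 → 2
15 → 13 → 1
48 → 19, 17, 41, 13, 37, 46 → 6
19 → 17, 13 → 2
17 → 13 → 1
41 → 13, 37 → 2
13 → none → 0
37 → none → 0
46 → none → 0
Sum: 7 + 2 + 1 + 6 + 2 + 1 + 2 + 0 + 0 + 0 = 21
Change: 21 − 22 = -1

-1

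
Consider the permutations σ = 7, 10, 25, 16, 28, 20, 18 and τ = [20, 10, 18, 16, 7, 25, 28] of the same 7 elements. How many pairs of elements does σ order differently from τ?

There are 12 discordant pairs.

Assign each item its position (1..7) in the first ordering, then rewrite the second ordering as that position sequence:
positions: 7→1, 10→2, 25→3, 16→4, 28→5, 20→6, 18→7
second ordering as positions: [6, 2, 7, 4, 1, 3, 5]
Discordant pairs = inversions in this position sequence.
6: 2, 4, 1, 3, 5 → 5
2: 1 → 1
7: 4, 1, 3, 5 → 4
4: 1, 3 → 2
1: 0
3: 0
5: 0
Total: 5 + 1 + 4 + 2 + 0 + 0 + 0 = 12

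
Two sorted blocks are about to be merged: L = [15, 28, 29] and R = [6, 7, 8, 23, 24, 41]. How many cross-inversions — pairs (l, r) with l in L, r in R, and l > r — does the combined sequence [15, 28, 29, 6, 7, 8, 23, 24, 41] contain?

Take each right-half value and tally the left-half values above it:
r = 6: 15, 28, 29 → 3
r = 7: 15, 28, 29 → 3
r = 8: 15, 28, 29 → 3
r = 23: 28, 29 → 2
r = 24: 28, 29 → 2
r = 41: none → 0
Cross-inversions: 3 + 3 + 3 + 2 + 2 + 0 = 13

Cross-inversions: 13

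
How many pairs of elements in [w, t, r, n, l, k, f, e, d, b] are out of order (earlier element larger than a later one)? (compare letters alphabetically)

For each element, count later entries that are smaller:
w → t, r, n, l, k, f, e, d, b → 9
t → r, n, l, k, f, e, d, b → 8
r → n, l, k, f, e, d, b → 7
n → l, k, f, e, d, b → 6
l → k, f, e, d, b → 5
k → f, e, d, b → 4
f → e, d, b → 3
e → d, b → 2
d → b → 1
b → none → 0
Sum: 9 + 8 + 7 + 6 + 5 + 4 + 3 + 2 + 1 + 0 = 45

45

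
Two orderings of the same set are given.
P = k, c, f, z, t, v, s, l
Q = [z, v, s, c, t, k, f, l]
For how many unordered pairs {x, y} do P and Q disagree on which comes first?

There are 14 disagreeing pairs.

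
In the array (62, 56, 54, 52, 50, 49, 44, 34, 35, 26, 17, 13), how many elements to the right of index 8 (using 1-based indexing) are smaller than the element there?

The element at index 8 is 34.
Elements after it: 35, 26, 17, 13
Those smaller than 34: 26, 17, 13

3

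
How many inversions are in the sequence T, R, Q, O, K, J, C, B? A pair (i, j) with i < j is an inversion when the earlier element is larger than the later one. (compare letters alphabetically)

28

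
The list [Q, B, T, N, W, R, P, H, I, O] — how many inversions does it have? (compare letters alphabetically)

26

Sweep left to right; for each value list the smaller values that follow it:
Q: 6
B: 0
T: 6
N: 2
W: 5
R: 4
P: 3
H: 0
I: 0
O: 0
Sum: 6 + 0 + 6 + 2 + 5 + 4 + 3 + 0 + 0 + 0 = 26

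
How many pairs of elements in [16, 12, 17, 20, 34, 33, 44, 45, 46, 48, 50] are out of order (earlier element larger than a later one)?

Sweep left to right; for each value list the smaller values that follow it:
16: 1
12: 0
17: 0
20: 0
34: 1
33: 0
44: 0
45: 0
46: 0
48: 0
50: 0
Sum: 1 + 0 + 0 + 0 + 1 + 0 + 0 + 0 + 0 + 0 + 0 = 2

Inversions: 2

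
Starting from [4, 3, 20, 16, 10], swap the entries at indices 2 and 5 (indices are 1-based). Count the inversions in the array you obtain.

Positions 2 and 5 hold 3 and 10; after swapping, the array is [4, 10, 20, 16, 3].
Element-by-element contributions:
4: 1
10: 1
20: 2
16: 1
3: 0
Sum: 1 + 1 + 2 + 1 + 0 = 5

There are 5 inversions.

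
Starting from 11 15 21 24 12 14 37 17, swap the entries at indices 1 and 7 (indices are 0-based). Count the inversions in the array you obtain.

10 inversions

Positions 1 and 7 hold 15 and 17; after swapping, the array is [11, 17, 21, 24, 12, 14, 37, 15].
Sweep left to right; for each value list the smaller values that follow it:
11 → none → 0
17 → 12, 14, 15 → 3
21 → 12, 14, 15 → 3
24 → 12, 14, 15 → 3
12 → none → 0
14 → none → 0
37 → 15 → 1
15 → none → 0
Sum: 0 + 3 + 3 + 3 + 0 + 0 + 1 + 0 = 10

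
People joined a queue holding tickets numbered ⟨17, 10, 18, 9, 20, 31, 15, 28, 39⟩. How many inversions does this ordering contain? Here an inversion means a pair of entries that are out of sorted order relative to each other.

Element-by-element contributions:
17 → 10, 9, 15 → 3
10 → 9 → 1
18 → 9, 15 → 2
9 → none → 0
20 → 15 → 1
31 → 15, 28 → 2
15 → none → 0
28 → none → 0
39 → none → 0
Sum: 3 + 1 + 2 + 0 + 1 + 2 + 0 + 0 + 0 = 9

9 out-of-order pairs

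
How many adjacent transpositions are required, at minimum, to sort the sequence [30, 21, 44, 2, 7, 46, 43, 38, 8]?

18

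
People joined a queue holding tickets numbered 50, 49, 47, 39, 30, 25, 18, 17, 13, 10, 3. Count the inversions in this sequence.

Sweep left to right; for each value list the smaller values that follow it:
50 → 49, 47, 39, 30, 25, 18, 17, 13, 10, 3 → 10
49 → 47, 39, 30, 25, 18, 17, 13, 10, 3 → 9
47 → 39, 30, 25, 18, 17, 13, 10, 3 → 8
39 → 30, 25, 18, 17, 13, 10, 3 → 7
30 → 25, 18, 17, 13, 10, 3 → 6
25 → 18, 17, 13, 10, 3 → 5
18 → 17, 13, 10, 3 → 4
17 → 13, 10, 3 → 3
13 → 10, 3 → 2
10 → 3 → 1
3 → none → 0
Sum: 10 + 9 + 8 + 7 + 6 + 5 + 4 + 3 + 2 + 1 + 0 = 55

Inversions: 55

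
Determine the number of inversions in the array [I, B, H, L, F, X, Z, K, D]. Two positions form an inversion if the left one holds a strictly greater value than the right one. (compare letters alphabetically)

For each element, count later entries that are smaller:
I → B, H, F, D → 4
B → none → 0
H → F, D → 2
L → F, K, D → 3
F → D → 1
X → K, D → 2
Z → K, D → 2
K → D → 1
D → none → 0
Sum: 4 + 0 + 2 + 3 + 1 + 2 + 2 + 1 + 0 = 15

Out-of-order pairs: 15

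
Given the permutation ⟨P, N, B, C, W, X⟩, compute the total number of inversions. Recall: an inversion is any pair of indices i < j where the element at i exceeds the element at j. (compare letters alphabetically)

5

Count, for each position, how many later elements it exceeds:
P: 3
N: 2
B: 0
C: 0
W: 0
X: 0
Sum: 3 + 2 + 0 + 0 + 0 + 0 = 5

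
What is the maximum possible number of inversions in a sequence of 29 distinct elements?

406 inversions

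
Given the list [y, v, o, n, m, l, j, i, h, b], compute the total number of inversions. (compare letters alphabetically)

Element-by-element contributions:
y → v, o, n, m, l, j, i, h, b → 9
v → o, n, m, l, j, i, h, b → 8
o → n, m, l, j, i, h, b → 7
n → m, l, j, i, h, b → 6
m → l, j, i, h, b → 5
l → j, i, h, b → 4
j → i, h, b → 3
i → h, b → 2
h → b → 1
b → none → 0
Sum: 9 + 8 + 7 + 6 + 5 + 4 + 3 + 2 + 1 + 0 = 45

There are 45 inversions.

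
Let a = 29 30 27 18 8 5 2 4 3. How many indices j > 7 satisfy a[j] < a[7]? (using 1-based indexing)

0

The element at index 7 is 2.
Elements after it: 4, 3
None of them are smaller than 2.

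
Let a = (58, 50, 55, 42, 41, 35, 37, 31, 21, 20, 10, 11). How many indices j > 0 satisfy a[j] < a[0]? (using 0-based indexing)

The element at index 0 is 58.
Elements after it: 50, 55, 42, 41, 35, 37, 31, 21, 20, 10, 11
Those smaller than 58: 50, 55, 42, 41, 35, 37, 31, 21, 20, 10, 11

11 such elements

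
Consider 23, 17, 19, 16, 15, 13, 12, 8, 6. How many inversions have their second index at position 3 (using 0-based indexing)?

The element at index 3 is 16.
Elements before it: 23, 17, 19
Those larger than 16: 23, 17, 19

3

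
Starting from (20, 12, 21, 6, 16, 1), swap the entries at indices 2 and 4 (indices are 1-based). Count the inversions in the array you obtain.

10

Positions 2 and 4 hold 12 and 6; after swapping, the array is [20, 6, 21, 12, 16, 1].
Count, for each position, how many later elements it exceeds:
20: 4
6: 1
21: 3
12: 1
16: 1
1: 0
Sum: 4 + 1 + 3 + 1 + 1 + 0 = 10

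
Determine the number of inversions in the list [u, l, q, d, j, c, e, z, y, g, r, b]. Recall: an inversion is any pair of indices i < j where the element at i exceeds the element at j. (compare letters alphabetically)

38

Count, for each position, how many later elements it exceeds:
u: 9
l: 6
q: 6
d: 2
j: 4
c: 1
e: 1
z: 4
y: 3
g: 1
r: 1
b: 0
Sum: 9 + 6 + 6 + 2 + 4 + 1 + 1 + 4 + 3 + 1 + 1 + 0 = 38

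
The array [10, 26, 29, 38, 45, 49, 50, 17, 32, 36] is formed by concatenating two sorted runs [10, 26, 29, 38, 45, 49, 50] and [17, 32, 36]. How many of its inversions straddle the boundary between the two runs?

14

For each element r of the right run, count left-run elements greater than r:
r = 17: 26, 29, 38, 45, 49, 50 → 6
r = 32: 38, 45, 49, 50 → 4
r = 36: 38, 45, 49, 50 → 4
Cross-inversions: 6 + 4 + 4 = 14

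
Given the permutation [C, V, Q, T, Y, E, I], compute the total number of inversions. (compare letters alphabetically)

10 out-of-order pairs

Element-by-element contributions:
C → none → 0
V → Q, T, E, I → 4
Q → E, I → 2
T → E, I → 2
Y → E, I → 2
E → none → 0
I → none → 0
Sum: 0 + 4 + 2 + 2 + 2 + 0 + 0 = 10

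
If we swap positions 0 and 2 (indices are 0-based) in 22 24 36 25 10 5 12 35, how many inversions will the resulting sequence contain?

18 inversions

Positions 0 and 2 hold 22 and 36; after swapping, the array is [36, 24, 22, 25, 10, 5, 12, 35].
Sweep left to right; for each value list the smaller values that follow it:
36: 7
24: 4
22: 3
25: 3
10: 1
5: 0
12: 0
35: 0
Sum: 7 + 4 + 3 + 3 + 1 + 0 + 0 + 0 = 18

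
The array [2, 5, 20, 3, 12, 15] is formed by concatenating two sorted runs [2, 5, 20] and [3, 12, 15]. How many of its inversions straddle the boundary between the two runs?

Cross-inversions: 4

Take each right-half value and tally the left-half values above it:
r = 3: 5, 20 → 2
r = 12: 20 → 1
r = 15: 20 → 1
Cross-inversions: 2 + 1 + 1 = 4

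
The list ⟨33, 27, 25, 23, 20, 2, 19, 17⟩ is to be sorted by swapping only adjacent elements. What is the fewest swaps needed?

Each adjacent swap fixes exactly one inversion, so the minimum swap count equals the number of inversions.
Count inversions — for each element, later elements that are smaller:
33: 27, 25, 23, 20, 2, 19, 17 → 7
27: 25, 23, 20, 2, 19, 17 → 6
25: 23, 20, 2, 19, 17 → 5
23: 20, 2, 19, 17 → 4
20: 2, 19, 17 → 3
2: none → 0
19: 17 → 1
17: none → 0
Total inversions: 7 + 6 + 5 + 4 + 3 + 0 + 1 + 0 = 26

26 swaps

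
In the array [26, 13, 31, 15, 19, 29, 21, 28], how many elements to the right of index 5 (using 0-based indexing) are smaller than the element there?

2

The element at index 5 is 29.
Elements after it: 21, 28
Those smaller than 29: 21, 28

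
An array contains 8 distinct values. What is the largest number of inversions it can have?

28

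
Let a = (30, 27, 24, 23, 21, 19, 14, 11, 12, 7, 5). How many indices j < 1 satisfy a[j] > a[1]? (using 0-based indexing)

1

The element at index 1 is 27.
Elements before it: 30
Those larger than 27: 30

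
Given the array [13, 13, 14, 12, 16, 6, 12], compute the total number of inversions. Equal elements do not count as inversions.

For each element, count later entries that are smaller:
13: 3
13: 3
14: 3
12: 1
16: 2
6: 0
12: 0
Sum: 3 + 3 + 3 + 1 + 2 + 0 + 0 = 12

12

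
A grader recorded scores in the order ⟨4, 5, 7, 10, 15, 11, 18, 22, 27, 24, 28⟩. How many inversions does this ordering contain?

Sweep left to right; for each value list the smaller values that follow it:
4 → none → 0
5 → none → 0
7 → none → 0
10 → none → 0
15 → 11 → 1
11 → none → 0
18 → none → 0
22 → none → 0
27 → 24 → 1
24 → none → 0
28 → none → 0
Sum: 0 + 0 + 0 + 0 + 1 + 0 + 0 + 0 + 1 + 0 + 0 = 2

2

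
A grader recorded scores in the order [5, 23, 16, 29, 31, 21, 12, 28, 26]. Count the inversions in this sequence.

For each element, count later entries that are smaller:
5 → none → 0
23 → 16, 21, 12 → 3
16 → 12 → 1
29 → 21, 12, 28, 26 → 4
31 → 21, 12, 28, 26 → 4
21 → 12 → 1
12 → none → 0
28 → 26 → 1
26 → none → 0
Sum: 0 + 3 + 1 + 4 + 4 + 1 + 0 + 1 + 0 = 14

14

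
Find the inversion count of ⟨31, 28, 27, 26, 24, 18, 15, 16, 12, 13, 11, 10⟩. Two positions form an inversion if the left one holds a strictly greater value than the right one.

64 inversions

For each element, count later entries that are smaller:
31: 11
28: 10
27: 9
26: 8
24: 7
18: 6
15: 4
16: 4
12: 2
13: 2
11: 1
10: 0
Sum: 11 + 10 + 9 + 8 + 7 + 6 + 4 + 4 + 2 + 2 + 1 + 0 = 64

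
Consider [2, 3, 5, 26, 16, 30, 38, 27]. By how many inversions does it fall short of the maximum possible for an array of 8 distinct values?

25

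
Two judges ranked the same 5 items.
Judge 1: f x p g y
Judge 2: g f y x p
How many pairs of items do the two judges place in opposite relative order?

5 discordant pairs

Assign each item its position (1..5) in the first ordering, then rewrite the second ordering as that position sequence:
positions: f→1, x→2, p→3, g→4, y→5
second ordering as positions: [4, 1, 5, 2, 3]
Discordant pairs = inversions in this position sequence.
4: 1, 2, 3 → 3
1: 0
5: 2, 3 → 2
2: 0
3: 0
Total: 3 + 0 + 2 + 0 + 0 = 5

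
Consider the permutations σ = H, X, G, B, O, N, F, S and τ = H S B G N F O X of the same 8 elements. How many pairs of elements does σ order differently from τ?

14

Assign each item its position (1..8) in the first ordering, then rewrite the second ordering as that position sequence:
positions: H→1, X→2, G→3, B→4, O→5, N→6, F→7, S→8
second ordering as positions: [1, 8, 4, 3, 6, 7, 5, 2]
Discordant pairs = inversions in this position sequence.
1: 0
8: 4, 3, 6, 7, 5, 2 → 6
4: 3, 2 → 2
3: 2 → 1
6: 5, 2 → 2
7: 5, 2 → 2
5: 2 → 1
2: 0
Total: 0 + 6 + 2 + 1 + 2 + 2 + 1 + 0 = 14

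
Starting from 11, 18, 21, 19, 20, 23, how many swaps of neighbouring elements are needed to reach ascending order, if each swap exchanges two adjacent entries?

2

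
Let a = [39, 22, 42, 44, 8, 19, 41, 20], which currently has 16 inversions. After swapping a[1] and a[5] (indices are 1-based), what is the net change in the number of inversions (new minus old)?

-3

Positions 1 and 5 hold 39 and 8; after swapping, the array is [8, 22, 42, 44, 39, 19, 41, 20].
Sweep left to right; for each value list the smaller values that follow it:
8 → none → 0
22 → 19, 20 → 2
42 → 39, 19, 41, 20 → 4
44 → 39, 19, 41, 20 → 4
39 → 19, 20 → 2
19 → none → 0
41 → 20 → 1
20 → none → 0
Sum: 0 + 2 + 4 + 4 + 2 + 0 + 1 + 0 = 13
Change: 13 − 16 = -3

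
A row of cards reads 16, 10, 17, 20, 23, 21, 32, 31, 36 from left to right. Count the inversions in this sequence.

Sweep left to right; for each value list the smaller values that follow it:
16: 1
10: 0
17: 0
20: 0
23: 1
21: 0
32: 1
31: 0
36: 0
Sum: 1 + 0 + 0 + 0 + 1 + 0 + 1 + 0 + 0 = 3

3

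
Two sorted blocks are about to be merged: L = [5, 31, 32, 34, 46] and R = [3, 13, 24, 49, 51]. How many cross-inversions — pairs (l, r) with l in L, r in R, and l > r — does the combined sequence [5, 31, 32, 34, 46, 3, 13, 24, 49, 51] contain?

There are 13 split inversions.

For each element r of the right run, count left-run elements greater than r:
r = 3: 5, 31, 32, 34, 46 → 5
r = 13: 31, 32, 34, 46 → 4
r = 24: 31, 32, 34, 46 → 4
r = 49: none → 0
r = 51: none → 0
Cross-inversions: 5 + 4 + 4 + 0 + 0 = 13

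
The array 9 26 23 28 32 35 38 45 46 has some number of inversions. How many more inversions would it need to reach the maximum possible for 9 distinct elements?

35

Maximum inversions for 9 distinct elements is C(9, 2) = 9·8/2 = 36.
Current inversions — for each element, count later smaller elements:
9: 0
26: 1
23: 0
28: 0
32: 0
35: 0
38: 0
45: 0
46: 0
Current total: 0 + 1 + 0 + 0 + 0 + 0 + 0 + 0 + 0 = 1
Shortfall: 36 − 1 = 35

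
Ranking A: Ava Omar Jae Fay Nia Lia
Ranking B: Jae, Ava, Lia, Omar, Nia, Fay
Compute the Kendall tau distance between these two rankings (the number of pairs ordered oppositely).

Assign each item its position (1..6) in the first ordering, then rewrite the second ordering as that position sequence:
positions: Ava→1, Omar→2, Jae→3, Fay→4, Nia→5, Lia→6
second ordering as positions: [3, 1, 6, 2, 5, 4]
Discordant pairs = inversions in this position sequence.
3: 1, 2 → 2
1: 0
6: 2, 5, 4 → 3
2: 0
5: 4 → 1
4: 0
Total: 2 + 0 + 3 + 0 + 1 + 0 = 6

6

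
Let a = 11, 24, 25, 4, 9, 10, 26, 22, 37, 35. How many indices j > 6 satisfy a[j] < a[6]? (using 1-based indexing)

The element at index 6 is 10.
Elements after it: 26, 22, 37, 35
None of them are smaller than 10.

0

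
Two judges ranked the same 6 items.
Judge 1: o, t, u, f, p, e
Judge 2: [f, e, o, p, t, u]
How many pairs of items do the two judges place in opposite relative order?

There are 9 discordant pairs.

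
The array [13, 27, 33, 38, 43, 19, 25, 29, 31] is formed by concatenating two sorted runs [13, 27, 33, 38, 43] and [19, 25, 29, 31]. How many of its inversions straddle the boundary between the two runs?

14

Count, for every r in R, how many entries of L exceed r:
r = 19: 27, 33, 38, 43 → 4
r = 25: 27, 33, 38, 43 → 4
r = 29: 33, 38, 43 → 3
r = 31: 33, 38, 43 → 3
Cross-inversions: 4 + 4 + 3 + 3 = 14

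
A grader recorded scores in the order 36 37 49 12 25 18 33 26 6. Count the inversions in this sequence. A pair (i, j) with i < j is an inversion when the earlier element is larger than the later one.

25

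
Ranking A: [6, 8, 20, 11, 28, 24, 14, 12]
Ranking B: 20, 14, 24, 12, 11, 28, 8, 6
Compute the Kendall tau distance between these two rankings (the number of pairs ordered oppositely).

Assign each item its position (1..8) in the first ordering, then rewrite the second ordering as that position sequence:
positions: 6→1, 8→2, 20→3, 11→4, 28→5, 24→6, 14→7, 12→8
second ordering as positions: [3, 7, 6, 8, 4, 5, 2, 1]
Discordant pairs = inversions in this position sequence.
3: 2, 1 → 2
7: 6, 4, 5, 2, 1 → 5
6: 4, 5, 2, 1 → 4
8: 4, 5, 2, 1 → 4
4: 2, 1 → 2
5: 2, 1 → 2
2: 1 → 1
1: 0
Total: 2 + 5 + 4 + 4 + 2 + 2 + 1 + 0 = 20

Discordant pairs: 20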